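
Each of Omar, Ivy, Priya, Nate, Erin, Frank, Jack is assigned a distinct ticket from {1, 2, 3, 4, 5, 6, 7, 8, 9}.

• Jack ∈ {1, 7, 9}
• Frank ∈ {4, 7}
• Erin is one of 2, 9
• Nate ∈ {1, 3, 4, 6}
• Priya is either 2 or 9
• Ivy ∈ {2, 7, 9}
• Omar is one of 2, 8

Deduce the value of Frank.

Priya and Erin between them cover only {2, 9} — a naked pair. Remove those values from Omar, Ivy, Jack.
That leaves Omar = 8.
Ivy must be 7 (only option left). So Frank, Jack can't be 7.
So Frank = 4.

4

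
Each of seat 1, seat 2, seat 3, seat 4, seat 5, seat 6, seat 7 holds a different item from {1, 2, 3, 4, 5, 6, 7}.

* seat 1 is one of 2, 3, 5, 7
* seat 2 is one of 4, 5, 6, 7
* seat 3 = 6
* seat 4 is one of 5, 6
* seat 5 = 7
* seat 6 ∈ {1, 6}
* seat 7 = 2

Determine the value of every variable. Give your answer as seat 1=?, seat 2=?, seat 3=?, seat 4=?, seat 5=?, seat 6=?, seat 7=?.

seat 1=3, seat 2=4, seat 3=6, seat 4=5, seat 5=7, seat 6=1, seat 7=2

seat 3 must be 6 (only option left). Strike 6 from seat 2, seat 4, seat 6.
seat 4 has just one choice, so seat 4 = 5. Remove 5 from seat 1, seat 2.
seat 5 has just one choice, so seat 5 = 7. Remove 7 from seat 1, seat 2.
seat 6 has just one choice, so seat 6 = 1.
That leaves seat 7 = 2. So seat 1 can't be 2.
seat 1 has just one choice, so seat 1 = 3.
seat 2's domain is down to {4}, so seat 2 = 4.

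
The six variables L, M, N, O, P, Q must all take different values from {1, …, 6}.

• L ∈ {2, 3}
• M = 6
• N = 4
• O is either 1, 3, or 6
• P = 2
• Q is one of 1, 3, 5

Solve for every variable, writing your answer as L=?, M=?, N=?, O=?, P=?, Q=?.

M's domain is down to {6}, so M = 6. Strike 6 from O.
N's domain is down to {4}, so N = 4.
P's domain is down to {2}, so P = 2. Eliminate 2 elsewhere: L.
That leaves L = 3. So O, Q can't be 3.
O must be 1 (only option left). Eliminate 1 elsewhere: Q.
Q has just one choice, so Q = 5.

L=3, M=6, N=4, O=1, P=2, Q=5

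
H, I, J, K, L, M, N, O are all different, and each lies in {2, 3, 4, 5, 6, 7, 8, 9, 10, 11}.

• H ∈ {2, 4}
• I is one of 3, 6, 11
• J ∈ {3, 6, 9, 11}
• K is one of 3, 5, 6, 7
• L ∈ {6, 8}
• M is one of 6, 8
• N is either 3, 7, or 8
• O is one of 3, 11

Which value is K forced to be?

5

L and M between them cover only {6, 8} — a naked pair. Remove those values from I, J, K, N.
I and O share exactly the 2 values {3, 11}; by pigeonhole those values go to them, so strike 3, 11 from J, K, N.
That leaves J = 9.
N's domain is down to {7}, so N = 7. Remove 7 from K.
So K = 5.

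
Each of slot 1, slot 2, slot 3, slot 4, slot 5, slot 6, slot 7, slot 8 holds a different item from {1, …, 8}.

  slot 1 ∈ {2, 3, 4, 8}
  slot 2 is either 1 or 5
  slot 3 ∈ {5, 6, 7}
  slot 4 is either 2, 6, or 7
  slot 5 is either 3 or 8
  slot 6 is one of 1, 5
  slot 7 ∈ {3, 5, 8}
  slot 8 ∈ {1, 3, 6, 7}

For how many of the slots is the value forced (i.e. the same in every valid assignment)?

2

Among the 8 variables, 4 fits only slot 1 (and all 8 values in {1, 2, 3, 4, 5, 6, 7, 8} must be used), so slot 1 = 4.
The 7 still-open variables together cover exactly {1, 2, 3, 5, 6, 7, 8} — 7 values for 7 variables — and 2 appears only in slot 4's list, so slot 4 = 2.
slot 2 and slot 6 between them cover only {1, 5} — a naked pair. Remove those values from slot 3, slot 7, slot 8.
The 2 variables slot 5 and slot 7 are confined to {3, 8}, which locks those values in; drop them from slot 8.
Determined: slot 1=4, slot 4=2. The other slots each still have more than one consistent value. That makes 2.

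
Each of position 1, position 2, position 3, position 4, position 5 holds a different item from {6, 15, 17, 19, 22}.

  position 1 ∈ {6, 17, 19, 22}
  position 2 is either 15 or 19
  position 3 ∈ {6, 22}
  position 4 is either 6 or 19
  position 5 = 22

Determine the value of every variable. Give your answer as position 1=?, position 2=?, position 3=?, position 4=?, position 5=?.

position 1=17, position 2=15, position 3=6, position 4=19, position 5=22

position 5's domain is down to {22}, so position 5 = 22. Strike 22 from position 1, position 3.
position 3 has just one choice, so position 3 = 6. So position 1, position 4 can't be 6.
position 4 has just one choice, so position 4 = 19. Remove 19 from position 1, position 2.
position 1 has just one choice, so position 1 = 17.
That leaves position 2 = 15.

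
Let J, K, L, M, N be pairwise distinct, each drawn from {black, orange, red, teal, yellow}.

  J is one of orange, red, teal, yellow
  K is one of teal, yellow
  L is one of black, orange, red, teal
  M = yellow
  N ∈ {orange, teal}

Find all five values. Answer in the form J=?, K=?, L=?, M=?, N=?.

M must be yellow (only option left). So J, K can't be yellow.
K has just one choice, so K = teal. Remove teal from J, L, N.
N has just one choice, so N = orange. Remove orange from J, L.
J must be red (only option left). Strike red from L.
That leaves L = black.

J=red, K=teal, L=black, M=yellow, N=orange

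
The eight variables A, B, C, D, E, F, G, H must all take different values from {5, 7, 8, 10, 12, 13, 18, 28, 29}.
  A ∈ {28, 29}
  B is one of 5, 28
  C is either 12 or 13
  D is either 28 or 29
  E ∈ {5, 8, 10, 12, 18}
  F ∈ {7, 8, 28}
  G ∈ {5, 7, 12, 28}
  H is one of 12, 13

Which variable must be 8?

F

A and D share exactly the 2 values {28, 29}; by pigeonhole those values go to them, so strike 28, 29 from B, F, G.
B has just one choice, so B = 5. So E, G can't be 5.
C and H share exactly the 2 values {12, 13}; by pigeonhole those values go to them, so strike 12, 13 from E, G.
G's domain is down to {7}, so G = 7. So F can't be 7.
So 8 goes to F.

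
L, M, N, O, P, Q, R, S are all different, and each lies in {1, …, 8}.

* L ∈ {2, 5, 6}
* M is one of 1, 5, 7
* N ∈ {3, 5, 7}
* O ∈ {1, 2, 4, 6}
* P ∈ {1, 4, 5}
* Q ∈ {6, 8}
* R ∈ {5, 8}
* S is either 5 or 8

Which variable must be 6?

Among the 8 variables, 3 fits only N (and all 8 values in {1, 2, 3, 4, 5, 6, 7, 8} must be used), so N = 3.
The 7 still-open variables together cover exactly {1, 2, 4, 5, 6, 7, 8} — 7 values for 7 variables — and 7 appears only in M's list, so M = 7.
The 2 variables R and S are confined to {5, 8}, which locks those values in; drop them from L, P, Q.
So 6 goes to Q.

Q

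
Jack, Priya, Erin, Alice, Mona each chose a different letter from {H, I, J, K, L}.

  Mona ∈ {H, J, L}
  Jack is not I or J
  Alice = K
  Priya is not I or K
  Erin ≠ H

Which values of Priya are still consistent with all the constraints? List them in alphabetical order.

Alice must be K (only option left). So Jack, Erin can't be K.
The 4 still-open variables together cover exactly {H, I, J, L} — 4 values for 4 variables — and I appears only in Erin's list, so Erin = I.
No further eliminations apply; Priya can still be any of H, J, L.

H, J, L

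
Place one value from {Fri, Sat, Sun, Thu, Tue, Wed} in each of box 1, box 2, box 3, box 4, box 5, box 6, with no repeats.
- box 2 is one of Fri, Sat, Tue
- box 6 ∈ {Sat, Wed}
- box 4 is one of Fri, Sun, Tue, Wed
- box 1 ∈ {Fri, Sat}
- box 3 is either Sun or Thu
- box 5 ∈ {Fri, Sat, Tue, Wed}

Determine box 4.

Among the 6 variables, Thu fits only box 3 (and all 6 values in {Fri, Sat, Sun, Thu, Tue, Wed} must be used), so box 3 = Thu.
The 5 still-open variables draw from only 5 values {Fri, Sat, Sun, Tue, Wed}, so each is used; only box 4 can be Sun, hence box 4 = Sun.

Sun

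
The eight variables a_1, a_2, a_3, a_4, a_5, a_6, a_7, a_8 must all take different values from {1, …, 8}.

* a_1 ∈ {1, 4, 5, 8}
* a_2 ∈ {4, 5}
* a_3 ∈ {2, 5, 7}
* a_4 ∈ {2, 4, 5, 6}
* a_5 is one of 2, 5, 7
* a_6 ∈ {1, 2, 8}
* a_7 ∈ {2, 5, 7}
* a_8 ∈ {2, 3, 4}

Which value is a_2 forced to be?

4

Among the 8 variables, 3 fits only a_8 (and all 8 values in {1, 2, 3, 4, 5, 6, 7, 8} must be used), so a_8 = 3.
Among the 7 still-open variables, 6 fits only a_4 (and all 7 values in {1, 2, 4, 5, 6, 7, 8} must be used), so a_4 = 6.
The 3 variables a_3, a_5, a_7 are confined to {2, 5, 7}, which locks those values in; drop them from a_1, a_2, a_6.
So a_2 = 4.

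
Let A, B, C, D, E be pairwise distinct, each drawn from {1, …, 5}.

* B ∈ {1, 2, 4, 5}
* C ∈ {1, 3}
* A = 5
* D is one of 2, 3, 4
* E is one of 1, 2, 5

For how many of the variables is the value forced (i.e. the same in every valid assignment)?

1

A must be 5 (only option left). Eliminate 5 elsewhere: B, E.
Determined: A=5. The other variables each still have more than one consistent value. That makes 1.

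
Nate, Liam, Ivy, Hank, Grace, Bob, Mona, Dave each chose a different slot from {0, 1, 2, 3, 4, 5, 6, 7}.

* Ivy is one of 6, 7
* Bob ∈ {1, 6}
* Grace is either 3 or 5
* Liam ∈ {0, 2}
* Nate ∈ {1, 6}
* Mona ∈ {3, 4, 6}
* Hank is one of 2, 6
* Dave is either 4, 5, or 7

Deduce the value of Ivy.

The 8 variables draw from only 8 values {0, 1, 2, 3, 4, 5, 6, 7}, so each is used; only Liam can be 0, hence Liam = 0.
The 7 still-open variables together cover exactly {1, 2, 3, 4, 5, 6, 7} — 7 values for 7 variables — and 2 appears only in Hank's list, so Hank = 2.
The 2 variables Nate and Bob are confined to {1, 6}, which locks those values in; drop them from Ivy, Mona.
So Ivy = 7.

7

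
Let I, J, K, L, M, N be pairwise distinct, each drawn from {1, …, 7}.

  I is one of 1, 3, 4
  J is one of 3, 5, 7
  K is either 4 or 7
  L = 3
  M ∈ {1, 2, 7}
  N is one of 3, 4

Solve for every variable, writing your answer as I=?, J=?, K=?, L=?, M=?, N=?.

I=1, J=5, K=7, L=3, M=2, N=4

L has just one choice, so L = 3. So I, J, N can't be 3.
N has just one choice, so N = 4. Strike 4 from I, K.
That leaves I = 1. So M can't be 1.
K has just one choice, so K = 7. Eliminate 7 elsewhere: J, M.
M's domain is down to {2}, so M = 2.
J must be 5 (only option left).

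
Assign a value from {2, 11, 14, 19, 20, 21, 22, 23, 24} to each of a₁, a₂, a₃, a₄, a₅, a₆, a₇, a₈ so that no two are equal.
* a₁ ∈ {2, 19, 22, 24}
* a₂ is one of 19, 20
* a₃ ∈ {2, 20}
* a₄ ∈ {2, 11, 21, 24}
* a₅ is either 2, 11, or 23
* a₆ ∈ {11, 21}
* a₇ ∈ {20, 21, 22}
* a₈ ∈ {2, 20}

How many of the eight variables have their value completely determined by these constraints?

Among the 8 variables, 23 fits only a₅ (and all 8 values in {2, 11, 19, 20, 21, 22, 23, 24} must be used), so a₅ = 23.
a₃ and a₈ share exactly the 2 values {2, 20}; by pigeonhole those values go to them, so strike 2, 20 from a₁, a₂, a₄, a₇.
a₂'s domain is down to {19}, so a₂ = 19. Strike 19 from a₁.
Determined: a₂=19, a₅=23. The other variables each still have more than one consistent value. That makes 2.

2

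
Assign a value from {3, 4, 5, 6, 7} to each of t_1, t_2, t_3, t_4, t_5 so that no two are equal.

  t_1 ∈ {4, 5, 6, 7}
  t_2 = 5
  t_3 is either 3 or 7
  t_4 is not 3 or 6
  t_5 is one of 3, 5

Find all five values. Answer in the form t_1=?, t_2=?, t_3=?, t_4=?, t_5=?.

t_2's domain is down to {5}, so t_2 = 5. Eliminate 5 elsewhere: t_1, t_4, t_5.
t_5 must be 3 (only option left). So t_3 can't be 3.
t_3 must be 7 (only option left). Remove 7 from t_1, t_4.
t_4 must be 4 (only option left). Strike 4 from t_1.
That leaves t_1 = 6.

t_1=6, t_2=5, t_3=7, t_4=4, t_5=3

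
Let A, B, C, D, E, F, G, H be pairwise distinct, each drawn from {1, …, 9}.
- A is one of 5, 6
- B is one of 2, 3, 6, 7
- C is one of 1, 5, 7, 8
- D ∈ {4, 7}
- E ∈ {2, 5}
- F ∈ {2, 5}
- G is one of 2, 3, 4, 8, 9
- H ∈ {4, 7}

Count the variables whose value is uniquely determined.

2

The 2 variables D and H are confined to {4, 7}, which locks those values in; drop them from B, C, G.
E and F share exactly the 2 values {2, 5}; by pigeonhole those values go to them, so strike 2, 5 from A, B, C, G.
That leaves A = 6. Eliminate 6 elsewhere: B.
B has just one choice, so B = 3. Strike 3 from G.
Determined: A=6, B=3. The other variables each still have more than one consistent value. That makes 2.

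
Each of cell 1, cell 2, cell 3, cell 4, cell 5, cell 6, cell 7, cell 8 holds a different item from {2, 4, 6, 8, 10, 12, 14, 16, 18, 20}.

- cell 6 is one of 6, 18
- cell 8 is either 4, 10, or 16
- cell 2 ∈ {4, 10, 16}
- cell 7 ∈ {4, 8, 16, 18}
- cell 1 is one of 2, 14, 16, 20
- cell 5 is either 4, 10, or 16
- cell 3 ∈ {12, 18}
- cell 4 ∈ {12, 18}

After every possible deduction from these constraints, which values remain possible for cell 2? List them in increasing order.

4, 10, 16

cell 3 and cell 4 between them cover only {12, 18} — a naked pair. Remove those values from cell 6, cell 7.
cell 6's domain is down to {6}, so cell 6 = 6.
The 3 variables cell 2, cell 5, cell 8 are confined to {4, 10, 16}, which locks those values in; drop them from cell 1, cell 7.
cell 7's domain is down to {8}, so cell 7 = 8.
No further eliminations apply; cell 2 can still be any of 4, 10, 16.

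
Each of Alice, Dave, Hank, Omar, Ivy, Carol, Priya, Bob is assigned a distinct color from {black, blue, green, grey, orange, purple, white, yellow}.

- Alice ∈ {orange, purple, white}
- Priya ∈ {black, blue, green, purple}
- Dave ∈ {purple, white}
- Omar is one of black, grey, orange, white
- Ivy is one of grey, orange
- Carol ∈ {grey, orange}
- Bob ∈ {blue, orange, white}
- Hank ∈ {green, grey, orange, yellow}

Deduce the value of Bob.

The 8 variables together cover exactly {black, blue, green, grey, orange, purple, white, yellow} — 8 values for 8 variables — and yellow appears only in Hank's list, so Hank = yellow.
The 7 still-open variables together cover exactly {black, blue, green, grey, orange, purple, white} — 7 values for 7 variables — and green appears only in Priya's list, so Priya = green.
The 6 still-open variables together cover exactly {black, blue, grey, orange, purple, white} — 6 values for 6 variables — and black appears only in Omar's list, so Omar = black.
Among the 5 still-open variables, blue fits only Bob (and all 5 values in {blue, grey, orange, purple, white} must be used), so Bob = blue.

blue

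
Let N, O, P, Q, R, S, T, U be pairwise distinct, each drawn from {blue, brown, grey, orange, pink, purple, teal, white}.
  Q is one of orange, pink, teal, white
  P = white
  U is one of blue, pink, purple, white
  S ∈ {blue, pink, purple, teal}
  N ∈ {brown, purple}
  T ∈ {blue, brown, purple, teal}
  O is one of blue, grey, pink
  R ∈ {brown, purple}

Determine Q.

orange

P must be white (only option left). So Q, U can't be white.
Among the 7 still-open variables, grey fits only O (and all 7 values in {blue, brown, grey, orange, pink, purple, teal} must be used), so O = grey.
Among the 6 still-open variables, orange fits only Q (and all 6 values in {blue, brown, orange, pink, purple, teal} must be used), so Q = orange.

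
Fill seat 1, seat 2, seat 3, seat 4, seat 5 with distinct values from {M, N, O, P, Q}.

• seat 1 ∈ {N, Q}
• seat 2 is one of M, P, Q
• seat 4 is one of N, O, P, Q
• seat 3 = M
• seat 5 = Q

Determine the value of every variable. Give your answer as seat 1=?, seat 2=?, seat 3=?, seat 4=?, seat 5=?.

seat 3 must be M (only option left). Strike M from seat 2.
seat 5 has just one choice, so seat 5 = Q. Strike Q from seat 1, seat 2, seat 4.
That leaves seat 1 = N. Strike N from seat 4.
seat 2 has just one choice, so seat 2 = P. Remove P from seat 4.
That leaves seat 4 = O.

seat 1=N, seat 2=P, seat 3=M, seat 4=O, seat 5=Q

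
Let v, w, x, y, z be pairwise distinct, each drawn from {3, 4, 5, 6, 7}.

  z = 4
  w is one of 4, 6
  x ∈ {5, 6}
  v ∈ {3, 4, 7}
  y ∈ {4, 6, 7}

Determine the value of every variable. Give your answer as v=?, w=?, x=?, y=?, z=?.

z must be 4 (only option left). Remove 4 from v, w, y.
w's domain is down to {6}, so w = 6. Remove 6 from x, y.
That leaves x = 5.
y has just one choice, so y = 7. So v can't be 7.
v's domain is down to {3}, so v = 3.

v=3, w=6, x=5, y=7, z=4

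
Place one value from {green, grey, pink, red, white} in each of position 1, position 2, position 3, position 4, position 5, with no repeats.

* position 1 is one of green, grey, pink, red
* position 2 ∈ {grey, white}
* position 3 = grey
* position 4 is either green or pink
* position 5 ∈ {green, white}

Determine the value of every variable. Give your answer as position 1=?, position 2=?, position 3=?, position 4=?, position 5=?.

position 3 must be grey (only option left). Remove grey from position 1, position 2.
position 2 has just one choice, so position 2 = white. Strike white from position 5.
position 5's domain is down to {green}, so position 5 = green. Eliminate green elsewhere: position 1, position 4.
position 4 must be pink (only option left). Strike pink from position 1.
position 1's domain is down to {red}, so position 1 = red.

position 1=red, position 2=white, position 3=grey, position 4=pink, position 5=green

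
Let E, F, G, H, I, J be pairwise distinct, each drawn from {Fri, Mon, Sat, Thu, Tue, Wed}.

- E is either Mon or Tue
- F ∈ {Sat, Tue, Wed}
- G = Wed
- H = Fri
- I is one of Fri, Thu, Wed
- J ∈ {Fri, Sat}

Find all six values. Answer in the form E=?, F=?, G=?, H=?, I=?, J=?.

E=Mon, F=Tue, G=Wed, H=Fri, I=Thu, J=Sat

G has just one choice, so G = Wed. Strike Wed from F, I.
That leaves H = Fri. Eliminate Fri elsewhere: I, J.
I has just one choice, so I = Thu.
J's domain is down to {Sat}, so J = Sat. Eliminate Sat elsewhere: F.
F must be Tue (only option left). So E can't be Tue.
E has just one choice, so E = Mon.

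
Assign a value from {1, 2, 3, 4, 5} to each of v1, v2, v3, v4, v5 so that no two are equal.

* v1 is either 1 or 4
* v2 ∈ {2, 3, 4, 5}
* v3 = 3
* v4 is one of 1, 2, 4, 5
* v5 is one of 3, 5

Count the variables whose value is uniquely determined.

2

v3's domain is down to {3}, so v3 = 3. So v2, v5 can't be 3.
v5's domain is down to {5}, so v5 = 5. So v2, v4 can't be 5.
Determined: v3=3, v5=5. The other variables each still have more than one consistent value. That makes 2.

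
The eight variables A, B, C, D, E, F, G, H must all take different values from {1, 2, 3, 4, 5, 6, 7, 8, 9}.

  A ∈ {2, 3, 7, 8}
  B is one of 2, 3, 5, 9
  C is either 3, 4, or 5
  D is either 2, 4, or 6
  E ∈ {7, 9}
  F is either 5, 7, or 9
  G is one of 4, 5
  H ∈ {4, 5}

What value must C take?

The 8 variables together cover exactly {2, 3, 4, 5, 6, 7, 8, 9} — 8 values for 8 variables — and 6 appears only in D's list, so D = 6.
Among the 7 still-open variables, 8 fits only A (and all 7 values in {2, 3, 4, 5, 7, 8, 9} must be used), so A = 8.
The 6 still-open variables draw from only 6 values {2, 3, 4, 5, 7, 9}, so each is used; only B can be 2, hence B = 2.
The 5 still-open variables draw from only 5 values {3, 4, 5, 7, 9}, so each is used; only C can be 3, hence C = 3.

3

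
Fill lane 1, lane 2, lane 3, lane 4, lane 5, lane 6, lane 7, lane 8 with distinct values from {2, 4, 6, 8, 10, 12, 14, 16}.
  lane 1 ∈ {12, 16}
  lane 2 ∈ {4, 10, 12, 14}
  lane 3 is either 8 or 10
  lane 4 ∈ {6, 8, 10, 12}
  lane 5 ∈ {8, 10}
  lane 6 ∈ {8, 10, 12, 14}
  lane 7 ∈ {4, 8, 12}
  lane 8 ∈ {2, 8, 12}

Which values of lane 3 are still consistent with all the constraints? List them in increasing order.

8, 10

The 8 variables draw from only 8 values {2, 4, 6, 8, 10, 12, 14, 16}, so each is used; only lane 8 can be 2, hence lane 8 = 2.
The 7 still-open variables draw from only 7 values {4, 6, 8, 10, 12, 14, 16}, so each is used; only lane 4 can be 6, hence lane 4 = 6.
The 6 still-open variables together cover exactly {4, 8, 10, 12, 14, 16} — 6 values for 6 variables — and 16 appears only in lane 1's list, so lane 1 = 16.
The 2 variables lane 3 and lane 5 are confined to {8, 10}, which locks those values in; drop them from lane 2, lane 6, lane 7.
No further eliminations apply; lane 3 can still be any of 8, 10.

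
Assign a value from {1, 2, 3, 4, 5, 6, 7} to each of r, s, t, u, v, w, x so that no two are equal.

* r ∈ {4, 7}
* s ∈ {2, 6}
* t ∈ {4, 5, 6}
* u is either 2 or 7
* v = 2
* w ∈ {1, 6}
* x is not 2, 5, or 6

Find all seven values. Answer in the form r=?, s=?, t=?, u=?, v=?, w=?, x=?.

v's domain is down to {2}, so v = 2. So s, u can't be 2.
s has just one choice, so s = 6. Remove 6 from t, w.
That leaves u = 7. Eliminate 7 elsewhere: r, x.
w must be 1 (only option left). Eliminate 1 elsewhere: x.
r's domain is down to {4}, so r = 4. Strike 4 from t, x.
t must be 5 (only option left).
x's domain is down to {3}, so x = 3.

r=4, s=6, t=5, u=7, v=2, w=1, x=3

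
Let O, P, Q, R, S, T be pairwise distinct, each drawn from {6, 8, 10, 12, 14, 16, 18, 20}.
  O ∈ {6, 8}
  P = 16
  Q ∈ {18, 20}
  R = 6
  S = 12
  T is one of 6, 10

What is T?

10

P's domain is down to {16}, so P = 16.
R's domain is down to {6}, so R = 6. Strike 6 from O, T.
So T = 10.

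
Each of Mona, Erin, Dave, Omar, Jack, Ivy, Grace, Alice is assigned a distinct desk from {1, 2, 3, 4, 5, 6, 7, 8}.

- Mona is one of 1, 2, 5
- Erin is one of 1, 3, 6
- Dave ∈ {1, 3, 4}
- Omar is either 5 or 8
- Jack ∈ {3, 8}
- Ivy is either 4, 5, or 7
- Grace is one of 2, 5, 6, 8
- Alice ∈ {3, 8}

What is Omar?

5

Among the 8 variables, 7 fits only Ivy (and all 8 values in {1, 2, 3, 4, 5, 6, 7, 8} must be used), so Ivy = 7.
The 7 still-open variables draw from only 7 values {1, 2, 3, 4, 5, 6, 8}, so each is used; only Dave can be 4, hence Dave = 4.
The 2 variables Jack and Alice are confined to {3, 8}, which locks those values in; drop them from Erin, Omar, Grace.
So Omar = 5.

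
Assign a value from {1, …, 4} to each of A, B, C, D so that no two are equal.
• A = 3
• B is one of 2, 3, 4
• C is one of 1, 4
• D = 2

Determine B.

A has just one choice, so A = 3. Eliminate 3 elsewhere: B.
That leaves D = 2. Eliminate 2 elsewhere: B.
So B = 4.

4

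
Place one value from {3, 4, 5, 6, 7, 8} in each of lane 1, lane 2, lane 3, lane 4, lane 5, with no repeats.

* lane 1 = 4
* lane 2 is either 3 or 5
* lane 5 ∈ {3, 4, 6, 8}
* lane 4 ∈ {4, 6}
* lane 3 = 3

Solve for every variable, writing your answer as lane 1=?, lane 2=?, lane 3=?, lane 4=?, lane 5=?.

lane 1=4, lane 2=5, lane 3=3, lane 4=6, lane 5=8

lane 1 has just one choice, so lane 1 = 4. So lane 4, lane 5 can't be 4.
lane 3 has just one choice, so lane 3 = 3. Remove 3 from lane 2, lane 5.
lane 4's domain is down to {6}, so lane 4 = 6. Remove 6 from lane 5.
lane 5 must be 8 (only option left).
lane 2 must be 5 (only option left).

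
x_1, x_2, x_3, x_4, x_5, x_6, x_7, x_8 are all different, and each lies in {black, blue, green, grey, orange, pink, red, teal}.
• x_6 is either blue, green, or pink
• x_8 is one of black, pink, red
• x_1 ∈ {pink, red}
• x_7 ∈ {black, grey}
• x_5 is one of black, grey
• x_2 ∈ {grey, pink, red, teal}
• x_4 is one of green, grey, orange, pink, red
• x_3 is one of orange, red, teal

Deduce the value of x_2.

teal

The 8 variables draw from only 8 values {black, blue, green, grey, orange, pink, red, teal}, so each is used; only x_6 can be blue, hence x_6 = blue.
The 7 still-open variables together cover exactly {black, green, grey, orange, pink, red, teal} — 7 values for 7 variables — and green appears only in x_4's list, so x_4 = green.
The 6 still-open variables draw from only 6 values {black, grey, orange, pink, red, teal}, so each is used; only x_3 can be orange, hence x_3 = orange.
Among the 5 still-open variables, teal fits only x_2 (and all 5 values in {black, grey, pink, red, teal} must be used), so x_2 = teal.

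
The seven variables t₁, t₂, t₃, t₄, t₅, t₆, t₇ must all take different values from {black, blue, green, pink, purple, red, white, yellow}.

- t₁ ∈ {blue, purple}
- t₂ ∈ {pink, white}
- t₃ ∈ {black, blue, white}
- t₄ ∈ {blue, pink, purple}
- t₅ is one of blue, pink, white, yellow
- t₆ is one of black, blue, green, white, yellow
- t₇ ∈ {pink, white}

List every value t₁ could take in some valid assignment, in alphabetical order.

Among the 7 variables, green fits only t₆ (and all 7 values in {black, blue, green, pink, purple, white, yellow} must be used), so t₆ = green.
Among the 6 still-open variables, black fits only t₃ (and all 6 values in {black, blue, pink, purple, white, yellow} must be used), so t₃ = black.
The 5 still-open variables together cover exactly {blue, pink, purple, white, yellow} — 5 values for 5 variables — and yellow appears only in t₅'s list, so t₅ = yellow.
t₂ and t₇ between them cover only {pink, white} — a naked pair. Remove those values from t₄.
No further eliminations apply; t₁ can still be any of blue, purple.

blue, purple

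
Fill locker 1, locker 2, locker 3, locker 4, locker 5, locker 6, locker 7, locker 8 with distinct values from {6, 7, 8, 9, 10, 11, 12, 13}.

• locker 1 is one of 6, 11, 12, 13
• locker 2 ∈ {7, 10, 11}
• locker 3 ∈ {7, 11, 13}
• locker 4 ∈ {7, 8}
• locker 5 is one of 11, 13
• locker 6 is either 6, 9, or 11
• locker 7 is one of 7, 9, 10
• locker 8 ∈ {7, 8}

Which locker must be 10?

locker 2

The 8 variables draw from only 8 values {6, 7, 8, 9, 10, 11, 12, 13}, so each is used; only locker 1 can be 12, hence locker 1 = 12.
The 7 still-open variables together cover exactly {6, 7, 8, 9, 10, 11, 13} — 7 values for 7 variables — and 6 appears only in locker 6's list, so locker 6 = 6.
The 6 still-open variables together cover exactly {7, 8, 9, 10, 11, 13} — 6 values for 6 variables — and 9 appears only in locker 7's list, so locker 7 = 9.
The 5 still-open variables together cover exactly {7, 8, 10, 11, 13} — 5 values for 5 variables — and 10 appears only in locker 2's list, so locker 2 = 10.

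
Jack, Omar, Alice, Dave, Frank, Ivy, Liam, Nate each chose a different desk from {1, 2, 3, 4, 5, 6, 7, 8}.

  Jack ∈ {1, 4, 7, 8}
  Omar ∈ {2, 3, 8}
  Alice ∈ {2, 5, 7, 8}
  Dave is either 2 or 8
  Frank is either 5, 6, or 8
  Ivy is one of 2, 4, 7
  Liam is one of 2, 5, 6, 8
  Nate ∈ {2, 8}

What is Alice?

The 8 variables together cover exactly {1, 2, 3, 4, 5, 6, 7, 8} — 8 values for 8 variables — and 1 appears only in Jack's list, so Jack = 1.
Among the 7 still-open variables, 3 fits only Omar (and all 7 values in {2, 3, 4, 5, 6, 7, 8} must be used), so Omar = 3.
The 6 still-open variables draw from only 6 values {2, 4, 5, 6, 7, 8}, so each is used; only Ivy can be 4, hence Ivy = 4.
The 5 still-open variables draw from only 5 values {2, 5, 6, 7, 8}, so each is used; only Alice can be 7, hence Alice = 7.

7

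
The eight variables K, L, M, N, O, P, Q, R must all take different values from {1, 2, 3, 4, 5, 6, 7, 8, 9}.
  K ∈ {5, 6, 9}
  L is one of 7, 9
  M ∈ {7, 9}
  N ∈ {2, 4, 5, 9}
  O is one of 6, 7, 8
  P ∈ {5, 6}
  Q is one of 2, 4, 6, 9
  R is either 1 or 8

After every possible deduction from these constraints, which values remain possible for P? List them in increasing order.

5, 6

The 8 variables together cover exactly {1, 2, 4, 5, 6, 7, 8, 9} — 8 values for 8 variables — and 1 appears only in R's list, so R = 1.
The 7 still-open variables together cover exactly {2, 4, 5, 6, 7, 8, 9} — 7 values for 7 variables — and 8 appears only in O's list, so O = 8.
The 2 variables L and M are confined to {7, 9}, which locks those values in; drop them from K, N, Q.
K and P share exactly the 2 values {5, 6}; by pigeonhole those values go to them, so strike 5, 6 from N, Q.
No further eliminations apply; P can still be any of 5, 6.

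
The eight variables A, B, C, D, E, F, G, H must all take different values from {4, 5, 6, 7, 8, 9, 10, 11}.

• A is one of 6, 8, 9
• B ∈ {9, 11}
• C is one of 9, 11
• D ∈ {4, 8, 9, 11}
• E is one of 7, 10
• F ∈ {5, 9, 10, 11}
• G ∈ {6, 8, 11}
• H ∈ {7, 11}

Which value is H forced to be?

Among the 8 variables, 4 fits only D (and all 8 values in {4, 5, 6, 7, 8, 9, 10, 11} must be used), so D = 4.
The 7 still-open variables draw from only 7 values {5, 6, 7, 8, 9, 10, 11}, so each is used; only F can be 5, hence F = 5.
The 6 still-open variables draw from only 6 values {6, 7, 8, 9, 10, 11}, so each is used; only E can be 10, hence E = 10.
The 5 still-open variables draw from only 5 values {6, 7, 8, 9, 11}, so each is used; only H can be 7, hence H = 7.

7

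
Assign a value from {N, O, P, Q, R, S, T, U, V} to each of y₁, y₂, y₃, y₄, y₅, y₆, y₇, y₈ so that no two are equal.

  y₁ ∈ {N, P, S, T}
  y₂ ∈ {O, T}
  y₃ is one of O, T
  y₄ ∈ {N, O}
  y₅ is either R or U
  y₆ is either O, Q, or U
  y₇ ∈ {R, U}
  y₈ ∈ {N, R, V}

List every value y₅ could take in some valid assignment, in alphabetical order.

y₂ and y₃ between them cover only {O, T} — a naked pair. Remove those values from y₁, y₄, y₆.
That leaves y₄ = N. Remove N from y₁, y₈.
The 2 variables y₅ and y₇ are confined to {R, U}, which locks those values in; drop them from y₆, y₈.
That leaves y₆ = Q.
y₈ must be V (only option left).
No further eliminations apply; y₅ can still be any of R, U.

R, U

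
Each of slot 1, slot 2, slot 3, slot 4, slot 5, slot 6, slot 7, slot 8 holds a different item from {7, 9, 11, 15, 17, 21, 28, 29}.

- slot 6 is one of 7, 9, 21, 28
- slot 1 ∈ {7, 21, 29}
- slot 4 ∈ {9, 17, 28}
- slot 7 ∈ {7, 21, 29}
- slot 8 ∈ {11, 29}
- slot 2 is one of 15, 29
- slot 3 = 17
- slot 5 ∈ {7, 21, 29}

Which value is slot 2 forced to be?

slot 3 has just one choice, so slot 3 = 17. Remove 17 from slot 4.
Among the 7 still-open variables, 11 fits only slot 8 (and all 7 values in {7, 9, 11, 15, 21, 28, 29} must be used), so slot 8 = 11.
The 6 still-open variables together cover exactly {7, 9, 15, 21, 28, 29} — 6 values for 6 variables — and 15 appears only in slot 2's list, so slot 2 = 15.

15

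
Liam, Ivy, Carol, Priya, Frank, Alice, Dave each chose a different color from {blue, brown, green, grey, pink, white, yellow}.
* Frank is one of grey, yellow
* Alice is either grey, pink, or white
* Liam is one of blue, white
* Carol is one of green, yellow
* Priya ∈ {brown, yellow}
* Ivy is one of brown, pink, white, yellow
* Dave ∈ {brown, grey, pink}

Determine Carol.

green

Among the 7 variables, blue fits only Liam (and all 7 values in {blue, brown, green, grey, pink, white, yellow} must be used), so Liam = blue.
The 6 still-open variables together cover exactly {brown, green, grey, pink, white, yellow} — 6 values for 6 variables — and green appears only in Carol's list, so Carol = green.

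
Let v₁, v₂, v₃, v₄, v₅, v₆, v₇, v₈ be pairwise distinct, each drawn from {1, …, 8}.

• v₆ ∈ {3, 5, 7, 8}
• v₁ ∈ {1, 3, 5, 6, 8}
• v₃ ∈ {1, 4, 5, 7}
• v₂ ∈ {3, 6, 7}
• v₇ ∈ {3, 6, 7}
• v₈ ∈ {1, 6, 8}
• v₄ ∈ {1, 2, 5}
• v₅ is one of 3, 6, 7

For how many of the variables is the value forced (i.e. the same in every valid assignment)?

2

Among the 8 variables, 2 fits only v₄ (and all 8 values in {1, 2, 3, 4, 5, 6, 7, 8} must be used), so v₄ = 2.
The 7 still-open variables together cover exactly {1, 3, 4, 5, 6, 7, 8} — 7 values for 7 variables — and 4 appears only in v₃'s list, so v₃ = 4.
The 3 variables v₂, v₅, v₇ are confined to {3, 6, 7}, which locks those values in; drop them from v₁, v₆, v₈.
Determined: v₃=4, v₄=2. The other variables each still have more than one consistent value. That makes 2.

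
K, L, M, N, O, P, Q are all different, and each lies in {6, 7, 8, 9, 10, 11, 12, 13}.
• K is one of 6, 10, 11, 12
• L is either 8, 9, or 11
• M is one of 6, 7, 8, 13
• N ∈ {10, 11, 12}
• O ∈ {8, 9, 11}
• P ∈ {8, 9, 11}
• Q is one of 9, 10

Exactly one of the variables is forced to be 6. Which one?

L, O, P share exactly the 3 values {8, 9, 11}; by pigeonhole those values go to them, so strike 8, 9, 11 from K, M, N, Q.
That leaves Q = 10. Strike 10 from K, N.
N's domain is down to {12}, so N = 12. Eliminate 12 elsewhere: K.
So 6 goes to K.

K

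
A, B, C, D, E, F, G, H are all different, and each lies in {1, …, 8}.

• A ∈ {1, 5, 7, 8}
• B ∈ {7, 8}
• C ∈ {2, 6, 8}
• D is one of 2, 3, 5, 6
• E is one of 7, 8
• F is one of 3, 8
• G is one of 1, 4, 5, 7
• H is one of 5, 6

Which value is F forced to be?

3

The 8 variables draw from only 8 values {1, 2, 3, 4, 5, 6, 7, 8}, so each is used; only G can be 4, hence G = 4.
Among the 7 still-open variables, 1 fits only A (and all 7 values in {1, 2, 3, 5, 6, 7, 8} must be used), so A = 1.
B and E share exactly the 2 values {7, 8}; by pigeonhole those values go to them, so strike 7, 8 from C, F.
So F = 3.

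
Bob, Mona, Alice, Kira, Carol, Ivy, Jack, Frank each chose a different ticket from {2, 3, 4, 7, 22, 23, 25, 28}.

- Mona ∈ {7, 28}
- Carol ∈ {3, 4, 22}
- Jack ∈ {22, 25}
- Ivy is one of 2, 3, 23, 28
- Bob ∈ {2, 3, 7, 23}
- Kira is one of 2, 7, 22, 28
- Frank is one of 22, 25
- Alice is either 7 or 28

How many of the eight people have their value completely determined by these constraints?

2

The 8 variables draw from only 8 values {2, 3, 4, 7, 22, 23, 25, 28}, so each is used; only Carol can be 4, hence Carol = 4.
Mona and Alice share exactly the 2 values {7, 28}; by pigeonhole those values go to them, so strike 7, 28 from Bob, Kira, Ivy.
The 2 variables Jack and Frank are confined to {22, 25}, which locks those values in; drop them from Kira.
That leaves Kira = 2. Remove 2 from Bob, Ivy.
Determined: Kira=2, Carol=4. The other people each still have more than one consistent value. That makes 2.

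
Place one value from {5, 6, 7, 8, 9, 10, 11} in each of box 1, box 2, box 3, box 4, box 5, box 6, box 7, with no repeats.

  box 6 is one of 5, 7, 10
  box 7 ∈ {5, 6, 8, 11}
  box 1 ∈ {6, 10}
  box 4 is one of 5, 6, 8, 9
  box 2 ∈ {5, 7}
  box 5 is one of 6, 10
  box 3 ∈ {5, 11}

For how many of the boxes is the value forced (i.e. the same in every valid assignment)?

3

The 7 variables draw from only 7 values {5, 6, 7, 8, 9, 10, 11}, so each is used; only box 4 can be 9, hence box 4 = 9.
Among the 6 still-open variables, 8 fits only box 7 (and all 6 values in {5, 6, 7, 8, 10, 11} must be used), so box 7 = 8.
Among the 5 still-open variables, 11 fits only box 3 (and all 5 values in {5, 6, 7, 10, 11} must be used), so box 3 = 11.
box 1 and box 5 between them cover only {6, 10} — a naked pair. Remove those values from box 6.
Determined: box 3=11, box 4=9, box 7=8. The other boxes each still have more than one consistent value. That makes 3.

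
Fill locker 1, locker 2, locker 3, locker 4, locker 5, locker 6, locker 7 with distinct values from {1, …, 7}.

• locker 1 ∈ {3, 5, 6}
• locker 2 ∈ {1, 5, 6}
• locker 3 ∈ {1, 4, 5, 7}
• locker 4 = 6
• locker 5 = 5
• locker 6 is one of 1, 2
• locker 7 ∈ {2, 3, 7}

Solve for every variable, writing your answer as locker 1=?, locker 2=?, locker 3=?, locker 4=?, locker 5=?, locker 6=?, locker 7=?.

locker 4's domain is down to {6}, so locker 4 = 6. So locker 1, locker 2 can't be 6.
locker 5's domain is down to {5}, so locker 5 = 5. Remove 5 from locker 1, locker 2, locker 3.
locker 1's domain is down to {3}, so locker 1 = 3. Remove 3 from locker 7.
locker 2 has just one choice, so locker 2 = 1. Remove 1 from locker 3, locker 6.
locker 6's domain is down to {2}, so locker 6 = 2. Remove 2 from locker 7.
locker 7 has just one choice, so locker 7 = 7. Remove 7 from locker 3.
locker 3 has just one choice, so locker 3 = 4.

locker 1=3, locker 2=1, locker 3=4, locker 4=6, locker 5=5, locker 6=2, locker 7=7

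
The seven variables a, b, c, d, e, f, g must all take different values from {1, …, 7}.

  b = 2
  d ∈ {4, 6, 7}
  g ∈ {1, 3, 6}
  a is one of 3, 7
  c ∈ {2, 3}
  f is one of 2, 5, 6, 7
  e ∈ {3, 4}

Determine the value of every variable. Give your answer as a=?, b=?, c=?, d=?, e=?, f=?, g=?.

b's domain is down to {2}, so b = 2. So c, f can't be 2.
That leaves c = 3. Remove 3 from a, e, g.
That leaves e = 4. Eliminate 4 elsewhere: d.
a must be 7 (only option left). Remove 7 from d, f.
That leaves d = 6. Strike 6 from f, g.
f must be 5 (only option left).
That leaves g = 1.

a=7, b=2, c=3, d=6, e=4, f=5, g=1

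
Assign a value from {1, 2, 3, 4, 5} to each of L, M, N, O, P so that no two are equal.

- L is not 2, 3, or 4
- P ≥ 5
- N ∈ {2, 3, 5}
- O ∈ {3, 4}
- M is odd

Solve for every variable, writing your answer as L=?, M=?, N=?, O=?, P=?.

L=1, M=3, N=2, O=4, P=5

P has just one choice, so P = 5. So L, M, N can't be 5.
L's domain is down to {1}, so L = 1. Strike 1 from M.
M's domain is down to {3}, so M = 3. So N, O can't be 3.
N's domain is down to {2}, so N = 2.
O's domain is down to {4}, so O = 4.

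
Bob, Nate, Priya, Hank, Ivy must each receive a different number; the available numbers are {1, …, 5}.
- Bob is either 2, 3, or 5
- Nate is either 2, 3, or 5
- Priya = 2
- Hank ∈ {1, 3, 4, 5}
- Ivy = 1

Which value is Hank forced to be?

Priya has just one choice, so Priya = 2. So Bob, Nate can't be 2.
That leaves Ivy = 1. Remove 1 from Hank.
The 3 still-open variables draw from only 3 values {3, 4, 5}, so each is used; only Hank can be 4, hence Hank = 4.

4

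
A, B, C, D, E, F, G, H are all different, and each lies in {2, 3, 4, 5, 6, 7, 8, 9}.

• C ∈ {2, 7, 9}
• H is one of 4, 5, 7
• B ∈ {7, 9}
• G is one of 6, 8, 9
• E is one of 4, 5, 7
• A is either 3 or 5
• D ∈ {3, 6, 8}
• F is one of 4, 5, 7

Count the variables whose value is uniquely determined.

3

The 8 variables draw from only 8 values {2, 3, 4, 5, 6, 7, 8, 9}, so each is used; only C can be 2, hence C = 2.
E, F, H share exactly the 3 values {4, 5, 7}; by pigeonhole those values go to them, so strike 4, 5, 7 from A, B.
That leaves A = 3. Eliminate 3 elsewhere: D.
That leaves B = 9. Eliminate 9 elsewhere: G.
Determined: A=3, B=9, C=2. The other variables each still have more than one consistent value. That makes 3.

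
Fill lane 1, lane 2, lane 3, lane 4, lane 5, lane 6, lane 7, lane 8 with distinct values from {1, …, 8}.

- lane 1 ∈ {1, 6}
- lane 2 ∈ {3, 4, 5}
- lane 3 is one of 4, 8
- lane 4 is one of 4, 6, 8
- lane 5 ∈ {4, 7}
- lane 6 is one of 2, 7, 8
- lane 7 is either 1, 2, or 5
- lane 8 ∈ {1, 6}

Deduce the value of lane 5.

7

The 8 variables together cover exactly {1, 2, 3, 4, 5, 6, 7, 8} — 8 values for 8 variables — and 3 appears only in lane 2's list, so lane 2 = 3.
The 7 still-open variables together cover exactly {1, 2, 4, 5, 6, 7, 8} — 7 values for 7 variables — and 5 appears only in lane 7's list, so lane 7 = 5.
The 6 still-open variables together cover exactly {1, 2, 4, 6, 7, 8} — 6 values for 6 variables — and 2 appears only in lane 6's list, so lane 6 = 2.
The 5 still-open variables together cover exactly {1, 4, 6, 7, 8} — 5 values for 5 variables — and 7 appears only in lane 5's list, so lane 5 = 7.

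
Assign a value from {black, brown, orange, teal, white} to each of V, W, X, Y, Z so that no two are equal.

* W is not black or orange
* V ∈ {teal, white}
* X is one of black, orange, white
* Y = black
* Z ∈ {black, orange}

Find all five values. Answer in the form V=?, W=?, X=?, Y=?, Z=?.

V=teal, W=brown, X=white, Y=black, Z=orange

Y has just one choice, so Y = black. Strike black from X, Z.
Z has just one choice, so Z = orange. Strike orange from X.
That leaves X = white. Eliminate white elsewhere: V, W.
V has just one choice, so V = teal. Strike teal from W.
W must be brown (only option left).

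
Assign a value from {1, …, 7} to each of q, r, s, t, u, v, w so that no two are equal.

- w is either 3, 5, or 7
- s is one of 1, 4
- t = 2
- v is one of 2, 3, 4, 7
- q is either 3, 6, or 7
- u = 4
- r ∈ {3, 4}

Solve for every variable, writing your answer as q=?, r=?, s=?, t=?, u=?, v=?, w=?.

t has just one choice, so t = 2. Eliminate 2 elsewhere: v.
That leaves u = 4. Strike 4 from r, s, v.
r has just one choice, so r = 3. So q, v, w can't be 3.
s must be 1 (only option left).
v must be 7 (only option left). Strike 7 from q, w.
w must be 5 (only option left).
q's domain is down to {6}, so q = 6.

q=6, r=3, s=1, t=2, u=4, v=7, w=5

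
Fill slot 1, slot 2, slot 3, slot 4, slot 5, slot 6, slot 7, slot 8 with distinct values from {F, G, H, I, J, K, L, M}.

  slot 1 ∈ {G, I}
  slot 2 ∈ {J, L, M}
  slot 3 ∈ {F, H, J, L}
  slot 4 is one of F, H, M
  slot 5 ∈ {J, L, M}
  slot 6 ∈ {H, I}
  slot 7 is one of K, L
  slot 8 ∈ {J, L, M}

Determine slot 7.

K

The 8 variables draw from only 8 values {F, G, H, I, J, K, L, M}, so each is used; only slot 1 can be G, hence slot 1 = G.
The 7 still-open variables together cover exactly {F, H, I, J, K, L, M} — 7 values for 7 variables — and I appears only in slot 6's list, so slot 6 = I.
The 6 still-open variables draw from only 6 values {F, H, J, K, L, M}, so each is used; only slot 7 can be K, hence slot 7 = K.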